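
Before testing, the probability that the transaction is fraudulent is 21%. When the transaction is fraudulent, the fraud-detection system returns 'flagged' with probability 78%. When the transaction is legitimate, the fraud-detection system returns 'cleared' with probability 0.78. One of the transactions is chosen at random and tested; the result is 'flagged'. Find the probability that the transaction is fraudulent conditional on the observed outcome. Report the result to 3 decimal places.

Let H be the event that the transaction is fraudulent. P(H) = 0.21, so P(¬H) = 0.79. With E the 'flagged' result, P(E|H) = 0.78 and P(E|¬H) = 0.22.
P(E) = 0.78·0.21 + 0.22·0.79 = 0.16380 + 0.17380 = 0.33760.
By Bayes' theorem, P(H|E) = 0.16380 / 0.33760 = 0.485.

P(H | E) ≈ 0.485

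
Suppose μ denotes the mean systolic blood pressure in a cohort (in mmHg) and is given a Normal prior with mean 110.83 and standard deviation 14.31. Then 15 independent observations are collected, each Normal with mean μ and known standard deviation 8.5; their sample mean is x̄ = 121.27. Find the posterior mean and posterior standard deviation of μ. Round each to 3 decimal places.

With known σ, the Normal prior is conjugate. Weight on the data is w = (n/σ²)/(n/σ² + 1/τ₀²) = 0.207612/(0.207612+0.00488338) = 0.97702.
Posterior mean = w·x̄ + (1−w)·μ₀ = 0.97702·121.27 + 0.022981·110.83 = 121.030. Posterior variance = 1/(0.207612+0.00488338) = 4.70597, so SD = 2.169.

Posterior mean ≈ 121.030; posterior SD ≈ 2.169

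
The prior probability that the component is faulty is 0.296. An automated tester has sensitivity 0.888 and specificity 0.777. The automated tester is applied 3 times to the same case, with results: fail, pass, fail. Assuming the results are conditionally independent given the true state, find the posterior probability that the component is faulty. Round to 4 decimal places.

Let H be the event that the component is faulty; start with P(H) = 0.296. P('fail'|H) = 0.888, P('fail'|¬H) = 0.223.
Update on result 1 ('fail'): P(H) ← 0.888·0.2960 / (0.888·0.2960 + 0.223·0.7040) = 0.26285/0.41984 = 0.6261.
Update on result 2 ('pass'): P(H) ← 0.112·0.6261 / (0.112·0.6261 + 0.777·0.3739) = 0.070120/0.36067 = 0.1944.
Update on result 3 ('fail'): P(H) ← 0.888·0.1944 / (0.888·0.1944 + 0.223·0.8056) = 0.17264/0.35229 = 0.4901.

Posterior P(H) ≈ 0.4901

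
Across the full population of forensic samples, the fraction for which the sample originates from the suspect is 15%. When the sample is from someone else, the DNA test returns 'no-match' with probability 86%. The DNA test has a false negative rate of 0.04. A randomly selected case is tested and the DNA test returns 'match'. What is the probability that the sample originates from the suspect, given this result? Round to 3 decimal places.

P(H | E) ≈ 0.548

Write H for 'the sample originates from the suspect'. Prior odds H:¬H = 0.15/0.85 = 0.17647. For the 'match' outcome, the likelihood ratio is 0.96/0.14 = 6.8571.
Posterior odds = 0.17647 × 6.8571 = 1.2101, so P(H|E) = 1.2101/(1+1.2101) = 0.548.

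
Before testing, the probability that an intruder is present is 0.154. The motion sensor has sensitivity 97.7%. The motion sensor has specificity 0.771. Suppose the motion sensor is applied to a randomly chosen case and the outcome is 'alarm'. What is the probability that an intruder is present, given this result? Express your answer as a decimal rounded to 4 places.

P(H | E) ≈ 0.4371

Let H be the event that an intruder is present. P(H) = 0.154, so P(¬H) = 0.846. With E the 'alarm' result, P(E|H) = 0.977 and P(E|¬H) = 0.229.
P(E) = 0.977·0.154 + 0.229·0.846 = 0.15046 + 0.19373 = 0.34419.
By Bayes' theorem, P(H|E) = 0.15046 / 0.34419 = 0.4371.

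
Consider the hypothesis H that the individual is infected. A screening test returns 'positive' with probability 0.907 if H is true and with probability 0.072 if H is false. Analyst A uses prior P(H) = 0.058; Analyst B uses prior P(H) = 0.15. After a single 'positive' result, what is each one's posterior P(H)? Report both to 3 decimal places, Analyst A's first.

Analyst A: 0.437; Analyst B: 0.690

P('+'|H) = 0.907, P('+'|¬H) = 0.072.
Analyst A: numerator 0.907·0.058 = 0.052606; evidence = 0.052606+0.072·0.942 = 0.12043; posterior = 0.437.
Analyst B: numerator 0.907·0.15 = 0.13605; evidence = 0.13605+0.072·0.85 = 0.19725; posterior = 0.690.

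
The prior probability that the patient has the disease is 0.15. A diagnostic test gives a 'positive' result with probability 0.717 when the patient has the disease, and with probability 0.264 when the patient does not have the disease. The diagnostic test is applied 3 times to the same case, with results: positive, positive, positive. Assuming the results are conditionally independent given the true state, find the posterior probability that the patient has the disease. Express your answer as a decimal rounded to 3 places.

With H the event that the patient has the disease, the joint likelihood of the observed sequence is P(data|H) = 0.717·0.717·0.717 = 0.36860 and P(data|¬H) = 0.264·0.264·0.264 = 0.018400.
Bayes: P(H|data) = 0.15·0.36860 / (0.15·0.36860 + 0.85·0.018400) = 0.055290/0.070930 = 0.7795.

Posterior P(H) ≈ 0.780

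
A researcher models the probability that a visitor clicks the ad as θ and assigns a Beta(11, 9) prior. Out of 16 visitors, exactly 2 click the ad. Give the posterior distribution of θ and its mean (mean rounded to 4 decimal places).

Observing 2 successes and 14 failures updates Beta(11, 9) by adding the success and failure counts to the two shape parameters: α = 11+2 = 13, β = 9+14 = 23.
Posterior mean = α/(α+β) = 13/36 = 0.3611.

Posterior: Beta(13, 23); mean ≈ 0.3611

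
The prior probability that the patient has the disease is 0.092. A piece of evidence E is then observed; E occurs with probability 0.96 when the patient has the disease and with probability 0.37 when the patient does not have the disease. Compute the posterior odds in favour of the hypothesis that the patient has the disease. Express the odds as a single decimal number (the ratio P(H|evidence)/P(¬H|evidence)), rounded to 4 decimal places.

Prior odds = 0.092/(1−0.092) = 0.10132. In log-odds, ln(0.10132) = -2.2895.
Add log likelihood ratio: ln(2.5946) = 0.95343.
Posterior log-odds = -1.3360, so posterior odds = exp(-1.3360) = 0.26289.

Posterior odds ≈ 0.2629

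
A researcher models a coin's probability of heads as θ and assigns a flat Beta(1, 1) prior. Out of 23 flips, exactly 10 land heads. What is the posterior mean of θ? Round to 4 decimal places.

The binomial likelihood is conjugate to the Beta prior: with 10 successes and 13 failures, the posterior is Beta(1+10, 1+13) = Beta(11, 14).
E[θ | data] = 11/(11+14) = 0.4400.

Posterior mean ≈ 0.4400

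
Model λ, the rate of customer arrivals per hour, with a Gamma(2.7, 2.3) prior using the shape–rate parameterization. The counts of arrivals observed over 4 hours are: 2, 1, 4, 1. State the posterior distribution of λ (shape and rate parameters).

Total count ∑xᵢ = 8 over n = 4 hours.
Gamma is conjugate to the Poisson likelihood: posterior is Gamma(shape = 2.7+8 = 10.7, rate = 2.3+4 = 6.3).

Posterior: Gamma(shape=10.7, rate=6.3)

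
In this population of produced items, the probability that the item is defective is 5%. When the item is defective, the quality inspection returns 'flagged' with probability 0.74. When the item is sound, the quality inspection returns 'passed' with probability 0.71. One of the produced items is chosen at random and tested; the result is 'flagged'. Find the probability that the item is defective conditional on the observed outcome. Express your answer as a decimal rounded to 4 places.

P(H | E) ≈ 0.1184

Let H be the event that the item is defective. P(H) = 0.05, so P(¬H) = 0.95. With E the 'flagged' result, P(E|H) = 0.74 and P(E|¬H) = 0.29.
P(E) = 0.74·0.05 + 0.29·0.95 = 0.037000 + 0.27550 = 0.31250.
By Bayes' theorem, P(H|E) = 0.037000 / 0.31250 = 0.1184.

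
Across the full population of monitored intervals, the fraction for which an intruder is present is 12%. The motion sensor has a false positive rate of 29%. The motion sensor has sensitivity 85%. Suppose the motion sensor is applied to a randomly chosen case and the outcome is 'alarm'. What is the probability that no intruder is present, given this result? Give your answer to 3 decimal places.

P(¬H | E) ≈ 0.714

Let H be the event that an intruder is present. P(H) = 0.12, so P(¬H) = 0.88. With E the 'alarm' result, P(E|H) = 0.85 and P(E|¬H) = 0.29.
P(E) = 0.85·0.12 + 0.29·0.88 = 0.10200 + 0.25520 = 0.35720.
By Bayes' theorem, P(H|E) = 0.10200 / 0.35720 = 0.286. Hence P(¬H|E) = 1 − 0.286 = 0.714.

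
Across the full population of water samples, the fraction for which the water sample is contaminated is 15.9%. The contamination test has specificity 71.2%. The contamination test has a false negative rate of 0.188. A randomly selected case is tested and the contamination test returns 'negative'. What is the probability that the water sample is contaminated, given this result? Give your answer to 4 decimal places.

P(H | E) ≈ 0.0475

Write H for 'the water sample is contaminated'. Prior odds H:¬H = 0.159/0.841 = 0.18906. For the 'negative' outcome, the likelihood ratio is 0.188/0.712 = 0.26404.
Posterior odds = 0.18906 × 0.26404 = 0.049921, so P(H|E) = 0.049921/(1+0.049921) = 0.0475.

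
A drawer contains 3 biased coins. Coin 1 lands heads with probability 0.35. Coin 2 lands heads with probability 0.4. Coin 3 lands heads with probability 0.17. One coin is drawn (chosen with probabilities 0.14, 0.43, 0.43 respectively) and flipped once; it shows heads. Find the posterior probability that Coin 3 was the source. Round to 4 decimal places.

Tabulate prior·likelihood by source: [1] prior 0.14, lik 0.35, product 0.04900; [2] prior 0.43, lik 0.4, product 0.1720; [3] prior 0.43, lik 0.17, product 0.07310.
Normalizing constant = 0.29410; the posterior for Coin 3 is its product over the sum, 0.07310/0.29410 = 0.2486.

Posterior probability ≈ 0.2486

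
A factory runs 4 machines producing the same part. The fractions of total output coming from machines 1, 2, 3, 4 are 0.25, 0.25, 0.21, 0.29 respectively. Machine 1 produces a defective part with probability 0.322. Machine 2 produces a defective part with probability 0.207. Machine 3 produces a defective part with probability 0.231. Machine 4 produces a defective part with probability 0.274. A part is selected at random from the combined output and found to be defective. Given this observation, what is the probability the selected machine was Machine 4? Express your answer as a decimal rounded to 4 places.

Posterior probability ≈ 0.3054

P(defective|M1) = 0.322; P(defective|M2) = 0.207; P(defective|M3) = 0.231; P(defective|M4) = 0.274.
Prior × likelihood for each source: 0.25·0.322=0.08050, 0.25·0.207=0.05175, 0.21·0.231=0.04851, 0.29·0.274=0.07946. Summing gives P(defective) = 0.26022.
P(Machine 4 | defective) = 0.07946 / 0.26022 = 0.3054.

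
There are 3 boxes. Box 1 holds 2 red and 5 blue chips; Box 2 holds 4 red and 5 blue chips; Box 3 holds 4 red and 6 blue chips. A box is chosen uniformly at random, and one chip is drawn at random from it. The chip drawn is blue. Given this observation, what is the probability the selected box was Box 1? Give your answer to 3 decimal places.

P(blue|Box 1) = 0.7143; P(blue|Box 2) = 0.5556; P(blue|Box 3) = 0.6.
Prior × likelihood for each source: 0.333333·0.7143=0.2381, 0.333333·0.5556=0.1852, 0.333333·0.6=0.2000. Summing gives P(blue) = 0.62328.
P(Box 1 | blue) = 0.2381 / 0.62328 = 0.382.

Posterior probability ≈ 0.382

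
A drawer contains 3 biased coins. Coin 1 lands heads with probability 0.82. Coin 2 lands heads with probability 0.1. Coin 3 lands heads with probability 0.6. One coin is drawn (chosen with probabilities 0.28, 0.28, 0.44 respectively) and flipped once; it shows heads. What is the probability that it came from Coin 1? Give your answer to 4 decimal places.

P(heads|C1) = 0.82; P(heads|C2) = 0.1; P(heads|C3) = 0.6.
Prior × likelihood for each source: 0.28·0.82=0.2296, 0.28·0.1=0.02800, 0.44·0.6=0.2640. Summing gives P(heads) = 0.52160.
P(Coin 1 | heads) = 0.2296 / 0.52160 = 0.4402.

Posterior probability ≈ 0.4402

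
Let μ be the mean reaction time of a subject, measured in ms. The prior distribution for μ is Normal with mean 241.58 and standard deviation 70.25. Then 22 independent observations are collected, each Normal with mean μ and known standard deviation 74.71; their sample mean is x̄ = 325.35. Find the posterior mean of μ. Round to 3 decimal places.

Posterior mean ≈ 321.254

Prior precision 1/τ₀² = 1/70.25² = 0.00020263; data precision n/σ² = 22/74.71² = 0.00394153.
Posterior precision = 0.00020263 + 0.00394153 = 0.00414417.
Posterior mean = (0.00020263·241.58 + 0.00394153·325.35) / 0.00414417 = 321.254.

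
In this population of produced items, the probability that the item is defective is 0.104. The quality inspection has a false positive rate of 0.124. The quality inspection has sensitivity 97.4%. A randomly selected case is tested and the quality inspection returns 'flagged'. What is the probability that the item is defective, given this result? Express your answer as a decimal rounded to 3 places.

P(H | E) ≈ 0.477

Let H be the event that the item is defective. P(H) = 0.104, so P(¬H) = 0.896. With E the 'flagged' result, P(E|H) = 0.974 and P(E|¬H) = 0.124.
P(E) = 0.974·0.104 + 0.124·0.896 = 0.10130 + 0.11110 = 0.21240.
By Bayes' theorem, P(H|E) = 0.10130 / 0.21240 = 0.477.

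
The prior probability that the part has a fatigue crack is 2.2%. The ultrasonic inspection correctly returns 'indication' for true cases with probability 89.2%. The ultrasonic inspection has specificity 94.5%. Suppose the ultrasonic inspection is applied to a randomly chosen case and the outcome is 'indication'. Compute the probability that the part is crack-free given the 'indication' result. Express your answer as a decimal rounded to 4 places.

Write H for 'the part has a fatigue crack'. Prior odds H:¬H = 0.022/0.978 = 0.022495. For the 'indication' outcome, the likelihood ratio is 0.892/0.055 = 16.218.
Posterior odds = 0.022495 × 16.218 = 0.36483, so P(H|E) = 0.36483/(1+0.36483) = 0.2673. Then P(¬H|E) = 1 − 0.2673 = 0.7327.

P(¬H | E) ≈ 0.7327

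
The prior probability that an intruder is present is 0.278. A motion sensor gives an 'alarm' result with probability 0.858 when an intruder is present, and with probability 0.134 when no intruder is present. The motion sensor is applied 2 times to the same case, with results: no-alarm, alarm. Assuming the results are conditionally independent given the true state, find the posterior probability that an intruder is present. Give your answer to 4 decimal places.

Posterior P(H) ≈ 0.2879

With H the event that an intruder is present, the joint likelihood of the observed sequence is P(data|H) = 0.142·0.858 = 0.12184 and P(data|¬H) = 0.866·0.134 = 0.11604.
Bayes: P(H|data) = 0.278·0.12184 / (0.278·0.12184 + 0.722·0.11604) = 0.033870/0.11765 = 0.2879.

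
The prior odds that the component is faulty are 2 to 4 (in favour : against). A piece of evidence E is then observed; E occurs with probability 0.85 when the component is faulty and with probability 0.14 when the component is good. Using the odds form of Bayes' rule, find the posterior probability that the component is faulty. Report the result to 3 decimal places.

Prior odds = 2/4 = 0.50000.
Likelihood ratio for E = 0.85/0.14 = 6.0714.
Posterior odds = prior odds × LR = 3.0357.
Posterior probability = odds/(1+odds) = 3.0357/4.0357 = 0.752.

Posterior probability ≈ 0.752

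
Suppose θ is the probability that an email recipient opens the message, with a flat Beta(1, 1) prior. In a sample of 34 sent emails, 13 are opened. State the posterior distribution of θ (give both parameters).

The binomial likelihood is conjugate to the Beta prior: with 13 successes and 21 failures, the posterior is Beta(1+13, 1+21) = Beta(14, 22).

Posterior: Beta(14, 22)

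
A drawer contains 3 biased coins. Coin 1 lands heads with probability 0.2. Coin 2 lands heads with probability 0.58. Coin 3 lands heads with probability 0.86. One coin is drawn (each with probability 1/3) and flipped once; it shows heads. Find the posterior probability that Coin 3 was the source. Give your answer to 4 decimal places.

Posterior probability ≈ 0.5244

P(heads|C1) = 0.2; P(heads|C2) = 0.58; P(heads|C3) = 0.86.
Prior × likelihood for each source: 0.333333·0.2=0.06667, 0.333333·0.58=0.1933, 0.333333·0.86=0.2867. Summing gives P(heads) = 0.54667.
P(Coin 3 | heads) = 0.2867 / 0.54667 = 0.5244.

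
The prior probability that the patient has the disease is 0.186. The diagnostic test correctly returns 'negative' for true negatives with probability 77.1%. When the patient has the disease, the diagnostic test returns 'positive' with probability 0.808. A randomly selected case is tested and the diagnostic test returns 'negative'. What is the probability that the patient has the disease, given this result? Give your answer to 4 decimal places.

P(H | E) ≈ 0.0538

Let H be the event that the patient has the disease. P(H) = 0.186, so P(¬H) = 0.814. With E the 'negative' result, P(E|H) = 0.192 and P(E|¬H) = 0.771.
P(E) = 0.192·0.186 + 0.771·0.814 = 0.035712 + 0.62759 = 0.66331.
By Bayes' theorem, P(H|E) = 0.035712 / 0.66331 = 0.0538.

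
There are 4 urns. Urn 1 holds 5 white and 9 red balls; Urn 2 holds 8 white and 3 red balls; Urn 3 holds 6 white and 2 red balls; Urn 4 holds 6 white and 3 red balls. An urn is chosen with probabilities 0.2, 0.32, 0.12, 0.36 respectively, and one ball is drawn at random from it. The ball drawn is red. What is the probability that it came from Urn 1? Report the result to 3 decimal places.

Tabulate prior·likelihood by source: [1] prior 0.2, lik 0.6429, product 0.1286; [2] prior 0.32, lik 0.2727, product 0.08727; [3] prior 0.12, lik 0.25, product 0.03000; [4] prior 0.36, lik 0.3333, product 0.1200.
Normalizing constant = 0.36584; the posterior for Urn 1 is its product over the sum, 0.1286/0.36584 = 0.351.

Posterior probability ≈ 0.351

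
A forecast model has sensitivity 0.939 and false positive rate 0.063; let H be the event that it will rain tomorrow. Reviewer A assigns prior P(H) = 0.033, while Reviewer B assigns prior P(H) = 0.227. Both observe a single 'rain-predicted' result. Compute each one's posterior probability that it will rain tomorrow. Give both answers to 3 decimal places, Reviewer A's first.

Reviewer A: 0.337; Reviewer B: 0.814

The likelihood ratio for a 'rain-predicted' result is 0.939/0.063 = 14.905.
Reviewer A: prior odds 0.033/0.967 = 0.034126; posterior odds 0.50864; posterior probability 0.337.
Reviewer B: prior odds 0.227/0.773 = 0.29366; posterior odds 4.3769; posterior probability 0.814.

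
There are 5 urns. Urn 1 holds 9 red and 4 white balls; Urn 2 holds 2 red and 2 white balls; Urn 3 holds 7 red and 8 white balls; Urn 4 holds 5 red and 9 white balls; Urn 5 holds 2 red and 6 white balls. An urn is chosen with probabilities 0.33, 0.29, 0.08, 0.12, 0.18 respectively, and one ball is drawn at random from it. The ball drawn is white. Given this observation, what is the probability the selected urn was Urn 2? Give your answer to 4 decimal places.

Posterior probability ≈ 0.2892

Tabulate prior·likelihood by source: [1] prior 0.33, lik 0.3077, product 0.1015; [2] prior 0.29, lik 0.5, product 0.1450; [3] prior 0.08, lik 0.5333, product 0.04267; [4] prior 0.12, lik 0.6429, product 0.07714; [5] prior 0.18, lik 0.75, product 0.1350.
Normalizing constant = 0.50135; the posterior for Urn 2 is its product over the sum, 0.1450/0.50135 = 0.2892.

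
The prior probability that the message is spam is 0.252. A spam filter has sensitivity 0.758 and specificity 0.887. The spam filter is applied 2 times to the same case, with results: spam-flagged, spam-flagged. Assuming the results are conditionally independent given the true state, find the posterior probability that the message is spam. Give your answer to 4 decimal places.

With H the event that the message is spam, the joint likelihood of the observed sequence is P(data|H) = 0.758·0.758 = 0.57456 and P(data|¬H) = 0.113·0.113 = 0.012769.
Bayes: P(H|data) = 0.252·0.57456 / (0.252·0.57456 + 0.748·0.012769) = 0.14479/0.15434 = 0.9381.

Posterior P(H) ≈ 0.9381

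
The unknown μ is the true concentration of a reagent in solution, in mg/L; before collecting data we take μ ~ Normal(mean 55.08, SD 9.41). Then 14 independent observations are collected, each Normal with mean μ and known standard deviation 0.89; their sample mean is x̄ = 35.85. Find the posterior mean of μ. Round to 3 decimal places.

Posterior mean ≈ 35.862

Prior precision 1/τ₀² = 1/9.41² = 0.0112933; data precision n/σ² = 14/0.89² = 17.6745.
Posterior precision = 0.0112933 + 17.6745 = 17.6858.
Posterior mean = (0.0112933·55.08 + 17.6745·35.85) / 17.6858 = 35.862.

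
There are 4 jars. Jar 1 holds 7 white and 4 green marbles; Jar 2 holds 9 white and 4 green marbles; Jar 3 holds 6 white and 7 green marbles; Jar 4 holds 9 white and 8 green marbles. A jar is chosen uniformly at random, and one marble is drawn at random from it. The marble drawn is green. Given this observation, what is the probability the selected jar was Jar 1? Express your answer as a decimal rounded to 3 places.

Posterior probability ≈ 0.216

Tabulate prior·likelihood by source: [1] prior 0.25, lik 0.3636, product 0.09091; [2] prior 0.25, lik 0.3077, product 0.07692; [3] prior 0.25, lik 0.5385, product 0.1346; [4] prior 0.25, lik 0.4706, product 0.1176.
Normalizing constant = 0.42009; the posterior for Jar 1 is its product over the sum, 0.09091/0.42009 = 0.216.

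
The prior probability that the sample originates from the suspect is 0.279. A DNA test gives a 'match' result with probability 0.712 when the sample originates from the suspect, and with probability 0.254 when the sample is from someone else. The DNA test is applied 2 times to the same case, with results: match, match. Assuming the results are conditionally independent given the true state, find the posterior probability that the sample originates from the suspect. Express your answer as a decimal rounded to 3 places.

Posterior P(H) ≈ 0.753

With H the event that the sample originates from the suspect, the joint likelihood of the observed sequence is P(data|H) = 0.712·0.712 = 0.50694 and P(data|¬H) = 0.254·0.254 = 0.064516.
Bayes: P(H|data) = 0.279·0.50694 / (0.279·0.50694 + 0.721·0.064516) = 0.14144/0.18795 = 0.7525.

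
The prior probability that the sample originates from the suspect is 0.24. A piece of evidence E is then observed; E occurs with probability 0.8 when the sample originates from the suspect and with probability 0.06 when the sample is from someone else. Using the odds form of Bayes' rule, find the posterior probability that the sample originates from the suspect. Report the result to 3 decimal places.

Prior odds = 0.24/(1−0.24) = 0.31579. In log-odds, ln(0.31579) = -1.1527.
Add log likelihood ratio: ln(13.333) = 2.5903.
Posterior log-odds = 1.4376, so posterior odds = exp(1.4376) = 4.2105. Converting, P(H|E) = 4.2105/5.2105 = 0.808.

Posterior probability ≈ 0.808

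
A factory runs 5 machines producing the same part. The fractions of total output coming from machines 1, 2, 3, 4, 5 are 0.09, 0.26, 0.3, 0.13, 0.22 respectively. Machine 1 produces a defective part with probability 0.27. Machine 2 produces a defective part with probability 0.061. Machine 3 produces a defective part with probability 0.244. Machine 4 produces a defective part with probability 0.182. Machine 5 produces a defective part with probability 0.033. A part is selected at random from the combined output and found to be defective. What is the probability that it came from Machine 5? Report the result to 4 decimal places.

Tabulate prior·likelihood by source: [1] prior 0.09, lik 0.27, product 0.02430; [2] prior 0.26, lik 0.061, product 0.01586; [3] prior 0.3, lik 0.244, product 0.07320; [4] prior 0.13, lik 0.182, product 0.02366; [5] prior 0.22, lik 0.033, product 0.007260.
Normalizing constant = 0.14428; the posterior for Machine 5 is its product over the sum, 0.007260/0.14428 = 0.0503.

Posterior probability ≈ 0.0503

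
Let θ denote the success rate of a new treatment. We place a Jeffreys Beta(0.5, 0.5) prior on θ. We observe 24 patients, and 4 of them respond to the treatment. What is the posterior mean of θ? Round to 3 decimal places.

The binomial likelihood is conjugate to the Beta prior: with 4 successes and 20 failures, the posterior is Beta(0.5+4, 0.5+20) = Beta(4.5, 20.5).
E[θ | data] = 4.5/(4.5+20.5) = 0.180.

Posterior mean ≈ 0.180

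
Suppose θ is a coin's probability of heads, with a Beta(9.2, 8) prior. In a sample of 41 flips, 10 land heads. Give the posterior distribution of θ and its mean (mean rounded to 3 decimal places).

Posterior: Beta(19.2, 39); mean ≈ 0.330

Observing 10 successes and 31 failures updates Beta(9.2, 8) by adding the success and failure counts to the two shape parameters: α = 9.2+10 = 19.2, β = 8+31 = 39.
Posterior mean = α/(α+β) = 19.2/58.2 = 0.330.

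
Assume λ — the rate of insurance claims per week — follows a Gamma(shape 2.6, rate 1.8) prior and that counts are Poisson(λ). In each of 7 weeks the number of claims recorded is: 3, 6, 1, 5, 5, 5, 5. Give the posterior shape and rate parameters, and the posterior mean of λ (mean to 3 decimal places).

Total count ∑xᵢ = 30 over n = 7 weeks.
Gamma is conjugate to the Poisson likelihood: posterior is Gamma(shape = 2.6+30 = 32.6, rate = 1.8+7 = 8.8).
E[λ | data] = 32.6/8.8 = 3.705.

Posterior: Gamma(shape=32.6, rate=8.8); mean ≈ 3.705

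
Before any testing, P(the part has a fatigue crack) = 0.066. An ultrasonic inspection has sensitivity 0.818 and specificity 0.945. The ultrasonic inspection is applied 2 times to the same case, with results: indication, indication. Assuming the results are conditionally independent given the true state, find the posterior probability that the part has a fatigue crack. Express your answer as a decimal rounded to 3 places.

Let H be the event that the part has a fatigue crack; start with P(H) = 0.066. P('indication'|H) = 0.818, P('indication'|¬H) = 0.055.
Update on result 1 ('indication'): P(H) ← 0.818·0.0660 / (0.818·0.0660 + 0.055·0.9340) = 0.053988/0.10536 = 0.5124.
Update on result 2 ('indication'): P(H) ← 0.818·0.5124 / (0.818·0.5124 + 0.055·0.4876) = 0.41916/0.44598 = 0.9399.

Posterior P(H) ≈ 0.940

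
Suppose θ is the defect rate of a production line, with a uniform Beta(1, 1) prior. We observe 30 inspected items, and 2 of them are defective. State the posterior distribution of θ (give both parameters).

Posterior: Beta(3, 29)

The binomial likelihood is conjugate to the Beta prior: with 2 successes and 28 failures, the posterior is Beta(1+2, 1+28) = Beta(3, 29).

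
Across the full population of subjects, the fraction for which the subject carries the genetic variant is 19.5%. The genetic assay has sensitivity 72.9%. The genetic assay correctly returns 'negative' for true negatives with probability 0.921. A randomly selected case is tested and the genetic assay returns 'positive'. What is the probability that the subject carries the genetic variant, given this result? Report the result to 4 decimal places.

Write H for 'the subject carries the genetic variant'. Prior odds H:¬H = 0.195/0.805 = 0.24224. For the 'positive' outcome, the likelihood ratio is 0.729/0.079 = 9.2278.
Posterior odds = 0.24224 × 9.2278 = 2.2353, so P(H|E) = 2.2353/(1+2.2353) = 0.6909.

P(H | E) ≈ 0.6909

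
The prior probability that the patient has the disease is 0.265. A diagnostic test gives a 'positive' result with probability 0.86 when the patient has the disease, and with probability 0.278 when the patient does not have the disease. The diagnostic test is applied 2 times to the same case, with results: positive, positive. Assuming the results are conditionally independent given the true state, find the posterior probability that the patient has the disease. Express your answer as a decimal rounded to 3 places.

With H the event that the patient has the disease, the joint likelihood of the observed sequence is P(data|H) = 0.86·0.86 = 0.73960 and P(data|¬H) = 0.278·0.278 = 0.077284.
Bayes: P(H|data) = 0.265·0.73960 / (0.265·0.73960 + 0.735·0.077284) = 0.19599/0.25280 = 0.7753.

Posterior P(H) ≈ 0.775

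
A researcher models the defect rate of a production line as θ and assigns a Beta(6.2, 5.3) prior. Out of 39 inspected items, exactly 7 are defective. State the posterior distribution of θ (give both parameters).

Observing 7 successes and 32 failures updates Beta(6.2, 5.3) by adding the success and failure counts to the two shape parameters: α = 6.2+7 = 13.2, β = 5.3+32 = 37.3.

Posterior: Beta(13.2, 37.3)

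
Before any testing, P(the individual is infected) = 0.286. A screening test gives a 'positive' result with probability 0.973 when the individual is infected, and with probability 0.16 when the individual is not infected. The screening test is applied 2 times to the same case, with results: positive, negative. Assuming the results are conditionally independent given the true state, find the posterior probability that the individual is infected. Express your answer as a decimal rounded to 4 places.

Posterior P(H) ≈ 0.0726

Let H be the event that the individual is infected; start with P(H) = 0.286. P('positive'|H) = 0.973, P('positive'|¬H) = 0.16.
Update on result 1 ('positive'): P(H) ← 0.973·0.2860 / (0.973·0.2860 + 0.16·0.7140) = 0.27828/0.39252 = 0.7090.
Update on result 2 ('negative'): P(H) ← 0.027·0.7090 / (0.027·0.7090 + 0.84·0.2910) = 0.019142/0.26362 = 0.0726.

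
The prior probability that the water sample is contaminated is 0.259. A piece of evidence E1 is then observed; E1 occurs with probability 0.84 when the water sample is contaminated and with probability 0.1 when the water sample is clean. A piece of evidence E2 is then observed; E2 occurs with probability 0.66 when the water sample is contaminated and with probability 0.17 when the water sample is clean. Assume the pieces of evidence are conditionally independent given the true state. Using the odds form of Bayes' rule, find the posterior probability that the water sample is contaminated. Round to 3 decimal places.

Posterior probability ≈ 0.919

Prior odds = 0.259/(1−0.259) = 0.34953.
Likelihood ratio for E1 = 0.84/0.1 = 8.4000.
Likelihood ratio for E2 = 0.66/0.17 = 3.8824.
Posterior odds = prior odds × LR₁ × LR₂ = 11.399.
Posterior probability = odds/(1+odds) = 11.399/12.399 = 0.919.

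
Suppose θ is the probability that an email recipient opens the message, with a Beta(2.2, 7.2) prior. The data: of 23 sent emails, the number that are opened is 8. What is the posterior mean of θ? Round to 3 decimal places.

Observing 8 successes and 15 failures updates Beta(2.2, 7.2) by adding the success and failure counts to the two shape parameters: α = 2.2+8 = 10.2, β = 7.2+15 = 22.2.
Posterior mean = α/(α+β) = 10.2/32.4 = 0.315.

Posterior mean ≈ 0.315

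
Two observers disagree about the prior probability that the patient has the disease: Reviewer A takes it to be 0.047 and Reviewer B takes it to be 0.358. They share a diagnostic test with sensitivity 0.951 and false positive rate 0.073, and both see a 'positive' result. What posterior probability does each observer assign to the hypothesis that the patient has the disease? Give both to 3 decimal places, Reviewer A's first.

P('+'|H) = 0.951, P('+'|¬H) = 0.073.
Reviewer A: numerator 0.951·0.047 = 0.044697; evidence = 0.044697+0.073·0.953 = 0.11427; posterior = 0.391.
Reviewer B: numerator 0.951·0.358 = 0.34046; evidence = 0.34046+0.073·0.642 = 0.38732; posterior = 0.879.

Reviewer A: 0.391; Reviewer B: 0.879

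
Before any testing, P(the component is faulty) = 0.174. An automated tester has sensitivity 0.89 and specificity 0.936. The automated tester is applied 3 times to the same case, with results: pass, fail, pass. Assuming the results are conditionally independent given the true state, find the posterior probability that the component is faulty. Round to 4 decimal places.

With H the event that the component is faulty, the joint likelihood of the observed sequence is P(data|H) = 0.11·0.89·0.11 = 0.010769 and P(data|¬H) = 0.936·0.064·0.936 = 0.056070.
Bayes: P(H|data) = 0.174·0.010769 / (0.174·0.010769 + 0.826·0.056070) = 0.0018738/0.048188 = 0.0389.

Posterior P(H) ≈ 0.0389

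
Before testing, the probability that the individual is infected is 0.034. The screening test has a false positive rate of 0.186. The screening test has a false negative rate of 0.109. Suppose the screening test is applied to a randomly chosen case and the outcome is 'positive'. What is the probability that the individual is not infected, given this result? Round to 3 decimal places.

Let H be the event that the individual is infected. P(H) = 0.034, so P(¬H) = 0.966. With E the 'positive' result, P(E|H) = 0.891 and P(E|¬H) = 0.186.
P(E) = 0.891·0.034 + 0.186·0.966 = 0.030294 + 0.17968 = 0.20997.
By Bayes' theorem, P(H|E) = 0.030294 / 0.20997 = 0.144. Hence P(¬H|E) = 1 − 0.144 = 0.856.

P(¬H | E) ≈ 0.856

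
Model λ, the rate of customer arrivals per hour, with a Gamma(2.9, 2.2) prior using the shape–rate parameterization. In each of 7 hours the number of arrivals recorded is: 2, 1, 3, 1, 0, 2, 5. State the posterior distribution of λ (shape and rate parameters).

Posterior: Gamma(shape=16.9, rate=9.2)

Total count ∑xᵢ = 14 over n = 7 hours.
Gamma is conjugate to the Poisson likelihood: posterior is Gamma(shape = 2.9+14 = 16.9, rate = 2.2+7 = 9.2).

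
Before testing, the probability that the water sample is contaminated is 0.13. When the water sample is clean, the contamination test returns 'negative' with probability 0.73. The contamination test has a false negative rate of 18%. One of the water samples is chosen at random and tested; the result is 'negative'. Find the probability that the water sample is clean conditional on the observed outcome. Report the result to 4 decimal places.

P(¬H | E) ≈ 0.9645

Let H be the event that the water sample is contaminated. P(H) = 0.13, so P(¬H) = 0.87. With E the 'negative' result, P(E|H) = 0.18 and P(E|¬H) = 0.73.
P(E) = 0.18·0.13 + 0.73·0.87 = 0.023400 + 0.63510 = 0.65850.
By Bayes' theorem, P(H|E) = 0.023400 / 0.65850 = 0.0355. Hence P(¬H|E) = 1 − 0.0355 = 0.9645.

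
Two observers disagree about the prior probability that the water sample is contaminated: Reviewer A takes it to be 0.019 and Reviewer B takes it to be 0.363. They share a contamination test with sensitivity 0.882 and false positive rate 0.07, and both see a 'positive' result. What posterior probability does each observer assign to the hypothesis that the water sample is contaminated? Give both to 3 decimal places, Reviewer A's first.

Reviewer A: 0.196; Reviewer B: 0.878

The likelihood ratio for a 'positive' result is 0.882/0.07 = 12.600.
Reviewer A: prior odds 0.019/0.981 = 0.019368; posterior odds 0.24404; posterior probability 0.196.
Reviewer B: prior odds 0.363/0.637 = 0.56986; posterior odds 7.1802; posterior probability 0.878.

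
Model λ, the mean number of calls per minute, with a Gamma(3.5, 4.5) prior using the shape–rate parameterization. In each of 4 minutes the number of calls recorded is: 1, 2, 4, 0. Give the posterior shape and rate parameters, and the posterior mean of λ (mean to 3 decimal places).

Posterior: Gamma(shape=10.5, rate=8.5); mean ≈ 1.235

Total count ∑xᵢ = 7 over n = 4 minutes.
Gamma is conjugate to the Poisson likelihood: posterior is Gamma(shape = 3.5+7 = 10.5, rate = 4.5+4 = 8.5).
Posterior mean = shape/rate = 10.5/8.5 = 1.235.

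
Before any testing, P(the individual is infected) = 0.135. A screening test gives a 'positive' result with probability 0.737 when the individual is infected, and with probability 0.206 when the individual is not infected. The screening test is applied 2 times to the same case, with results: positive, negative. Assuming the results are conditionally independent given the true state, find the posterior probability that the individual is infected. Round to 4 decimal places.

Posterior P(H) ≈ 0.1561

With H the event that the individual is infected, the joint likelihood of the observed sequence is P(data|H) = 0.737·0.263 = 0.19383 and P(data|¬H) = 0.206·0.794 = 0.16356.
Bayes: P(H|data) = 0.135·0.19383 / (0.135·0.19383 + 0.865·0.16356) = 0.026167/0.16765 = 0.1561.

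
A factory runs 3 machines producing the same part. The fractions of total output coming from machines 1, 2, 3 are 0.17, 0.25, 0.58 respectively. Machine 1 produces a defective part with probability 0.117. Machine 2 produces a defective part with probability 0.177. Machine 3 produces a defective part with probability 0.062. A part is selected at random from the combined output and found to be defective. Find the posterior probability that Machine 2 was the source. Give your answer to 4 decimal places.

Posterior probability ≈ 0.4421

Tabulate prior·likelihood by source: [1] prior 0.17, lik 0.117, product 0.01989; [2] prior 0.25, lik 0.177, product 0.04425; [3] prior 0.58, lik 0.062, product 0.03596.
Normalizing constant = 0.10010; the posterior for Machine 2 is its product over the sum, 0.04425/0.10010 = 0.4421.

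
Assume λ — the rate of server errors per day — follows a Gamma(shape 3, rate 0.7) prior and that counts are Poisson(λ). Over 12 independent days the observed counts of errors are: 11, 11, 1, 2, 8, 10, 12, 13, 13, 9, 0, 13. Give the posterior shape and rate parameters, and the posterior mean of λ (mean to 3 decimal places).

Posterior: Gamma(shape=106, rate=12.7); mean ≈ 8.346

Total count ∑xᵢ = 103 over n = 12 days.
Gamma is conjugate to the Poisson likelihood: posterior is Gamma(shape = 3+103 = 106, rate = 0.7+12 = 12.7).
Posterior mean = shape/rate = 106/12.7 = 8.346.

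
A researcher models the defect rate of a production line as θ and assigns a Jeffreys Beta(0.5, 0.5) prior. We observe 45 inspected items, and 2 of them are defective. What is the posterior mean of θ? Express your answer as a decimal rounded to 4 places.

Observing 2 successes and 43 failures updates Beta(0.5, 0.5) by adding the success and failure counts to the two shape parameters: α = 0.5+2 = 2.5, β = 0.5+43 = 43.5.
Posterior mean = α/(α+β) = 2.5/46 = 0.0543.

Posterior mean ≈ 0.0543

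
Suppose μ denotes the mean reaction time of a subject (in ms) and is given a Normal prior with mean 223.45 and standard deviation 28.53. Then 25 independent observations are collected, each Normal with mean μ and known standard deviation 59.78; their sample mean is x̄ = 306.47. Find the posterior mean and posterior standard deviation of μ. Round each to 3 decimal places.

Prior precision 1/τ₀² = 1/28.53² = 0.00122856; data precision n/σ² = 25/59.78² = 0.00699565.
Posterior precision = 0.00122856 + 0.00699565 = 0.00822421, giving posterior SD = 1/√0.00822421 = 11.027.
Posterior mean = (0.00122856·223.45 + 0.00699565·306.47) / 0.00822421 = 294.068.

Posterior mean ≈ 294.068; posterior SD ≈ 11.027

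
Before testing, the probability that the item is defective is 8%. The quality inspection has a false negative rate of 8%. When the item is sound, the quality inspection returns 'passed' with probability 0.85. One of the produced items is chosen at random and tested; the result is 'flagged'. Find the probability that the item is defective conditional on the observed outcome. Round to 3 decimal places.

P(H | E) ≈ 0.348

Write H for 'the item is defective'. Prior odds H:¬H = 0.08/0.92 = 0.086957. For the 'flagged' outcome, the likelihood ratio is 0.92/0.15 = 6.1333.
Posterior odds = 0.086957 × 6.1333 = 0.53333, so P(H|E) = 0.53333/(1+0.53333) = 0.348.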